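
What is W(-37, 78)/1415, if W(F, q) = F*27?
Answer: -999/1415 ≈ -0.70601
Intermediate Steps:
W(F, q) = 27*F
W(-37, 78)/1415 = (27*(-37))/1415 = -999*1/1415 = -999/1415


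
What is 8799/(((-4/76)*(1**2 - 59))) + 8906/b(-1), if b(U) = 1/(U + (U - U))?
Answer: -349367/58 ≈ -6023.6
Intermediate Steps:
b(U) = 1/U (b(U) = 1/(U + 0) = 1/U)
8799/(((-4/76)*(1**2 - 59))) + 8906/b(-1) = 8799/(((-4/76)*(1**2 - 59))) + 8906/(1/(-1)) = 8799/(((-4*1/76)*(1 - 59))) + 8906/(-1) = 8799/((-1/19*(-58))) + 8906*(-1) = 8799/(58/19) - 8906 = 8799*(19/58) - 8906 = 167181/58 - 8906 = -349367/58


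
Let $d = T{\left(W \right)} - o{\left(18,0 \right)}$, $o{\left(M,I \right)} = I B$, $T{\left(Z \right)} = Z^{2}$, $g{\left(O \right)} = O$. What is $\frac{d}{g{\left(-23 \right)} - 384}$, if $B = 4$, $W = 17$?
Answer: $- \frac{289}{407} \approx -0.71007$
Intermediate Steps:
$o{\left(M,I \right)} = 4 I$ ($o{\left(M,I \right)} = I 4 = 4 I$)
$d = 289$ ($d = 17^{2} - 4 \cdot 0 = 289 - 0 = 289 + 0 = 289$)
$\frac{d}{g{\left(-23 \right)} - 384} = \frac{1}{-23 - 384} \cdot 289 = \frac{1}{-407} \cdot 289 = \left(- \frac{1}{407}\right) 289 = - \frac{289}{407}$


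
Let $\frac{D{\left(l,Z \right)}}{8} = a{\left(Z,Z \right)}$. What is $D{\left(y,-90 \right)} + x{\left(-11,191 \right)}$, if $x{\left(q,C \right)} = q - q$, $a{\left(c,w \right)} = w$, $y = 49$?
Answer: $-720$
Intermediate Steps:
$x{\left(q,C \right)} = 0$
$D{\left(l,Z \right)} = 8 Z$
$D{\left(y,-90 \right)} + x{\left(-11,191 \right)} = 8 \left(-90\right) + 0 = -720 + 0 = -720$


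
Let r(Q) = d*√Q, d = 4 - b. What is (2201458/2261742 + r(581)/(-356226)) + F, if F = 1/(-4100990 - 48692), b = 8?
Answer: 652524883901/670393576146 + 2*√581/178113 ≈ 0.97362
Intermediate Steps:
d = -4 (d = 4 - 1*8 = 4 - 8 = -4)
r(Q) = -4*√Q
F = -1/4149682 (F = 1/(-4149682) = -1/4149682 ≈ -2.4098e-7)
(2201458/2261742 + r(581)/(-356226)) + F = (2201458/2261742 - 4*√581/(-356226)) - 1/4149682 = (2201458*(1/2261742) - 4*√581*(-1/356226)) - 1/4149682 = (157247/161553 + 2*√581/178113) - 1/4149682 = 652524883901/670393576146 + 2*√581/178113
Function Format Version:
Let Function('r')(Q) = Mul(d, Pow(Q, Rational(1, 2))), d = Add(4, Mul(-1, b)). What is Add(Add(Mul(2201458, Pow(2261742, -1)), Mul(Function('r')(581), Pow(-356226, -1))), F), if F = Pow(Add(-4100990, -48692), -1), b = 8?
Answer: Add(Rational(652524883901, 670393576146), Mul(Rational(2, 178113), Pow(581, Rational(1, 2)))) ≈ 0.97362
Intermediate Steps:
d = -4 (d = Add(4, Mul(-1, 8)) = Add(4, -8) = -4)
Function('r')(Q) = Mul(-4, Pow(Q, Rational(1, 2)))
F = Rational(-1, 4149682) (F = Pow(-4149682, -1) = Rational(-1, 4149682) ≈ -2.4098e-7)
Add(Add(Mul(2201458, Pow(2261742, -1)), Mul(Function('r')(581), Pow(-356226, -1))), F) = Add(Add(Mul(2201458, Pow(2261742, -1)), Mul(Mul(-4, Pow(581, Rational(1, 2))), Pow(-356226, -1))), Rational(-1, 4149682)) = Add(Add(Mul(2201458, Rational(1, 2261742)), Mul(Mul(-4, Pow(581, Rational(1, 2))), Rational(-1, 356226))), Rational(-1, 4149682)) = Add(Add(Rational(157247, 161553), Mul(Rational(2, 178113), Pow(581, Rational(1, 2)))), Rational(-1, 4149682)) = Add(Rational(652524883901, 670393576146), Mul(Rational(2, 178113), Pow(581, Rational(1, 2))))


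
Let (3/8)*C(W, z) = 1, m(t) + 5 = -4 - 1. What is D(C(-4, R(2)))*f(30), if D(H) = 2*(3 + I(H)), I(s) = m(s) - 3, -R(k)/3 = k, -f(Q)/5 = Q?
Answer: 3000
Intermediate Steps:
m(t) = -10 (m(t) = -5 + (-4 - 1) = -5 - 5 = -10)
f(Q) = -5*Q
R(k) = -3*k
I(s) = -13 (I(s) = -10 - 3 = -13)
C(W, z) = 8/3 (C(W, z) = (8/3)*1 = 8/3)
D(H) = -20 (D(H) = 2*(3 - 13) = 2*(-10) = -20)
D(C(-4, R(2)))*f(30) = -(-100)*30 = -20*(-150) = 3000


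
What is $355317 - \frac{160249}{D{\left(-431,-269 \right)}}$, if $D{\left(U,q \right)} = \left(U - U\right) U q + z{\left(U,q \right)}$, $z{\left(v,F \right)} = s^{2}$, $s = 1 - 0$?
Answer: $195068$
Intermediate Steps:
$s = 1$ ($s = 1 + 0 = 1$)
$z{\left(v,F \right)} = 1$ ($z{\left(v,F \right)} = 1^{2} = 1$)
$D{\left(U,q \right)} = 1$ ($D{\left(U,q \right)} = \left(U - U\right) U q + 1 = 0 U q + 1 = 0 q + 1 = 0 + 1 = 1$)
$355317 - \frac{160249}{D{\left(-431,-269 \right)}} = 355317 - \frac{160249}{1} = 355317 - 160249 = 195068$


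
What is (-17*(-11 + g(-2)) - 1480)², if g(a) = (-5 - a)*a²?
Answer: 1185921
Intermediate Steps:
g(a) = a²*(-5 - a)
(-17*(-11 + g(-2)) - 1480)² = (-17*(-11 + (-2)²*(-5 - 1*(-2))) - 1480)² = (-17*(-11 + 4*(-5 + 2)) - 1480)² = (-17*(-11 + 4*(-3)) - 1480)² = (-17*(-11 - 12) - 1480)² = (-17*(-23) - 1480)² = (391 - 1480)² = (-1089)² = 1185921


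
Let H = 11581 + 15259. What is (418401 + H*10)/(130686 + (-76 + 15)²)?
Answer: 686801/134407 ≈ 5.1099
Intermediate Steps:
H = 26840
(418401 + H*10)/(130686 + (-76 + 15)²) = (418401 + 26840*10)/(130686 + (-76 + 15)²) = (418401 + 268400)/(130686 + (-61)²) = 686801/(130686 + 3721) = 686801/134407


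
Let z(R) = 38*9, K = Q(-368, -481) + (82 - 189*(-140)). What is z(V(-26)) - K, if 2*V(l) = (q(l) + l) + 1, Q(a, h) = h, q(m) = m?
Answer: -25719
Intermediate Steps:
V(l) = ½ + l (V(l) = ((l + l) + 1)/2 = (2*l + 1)/2 = (1 + 2*l)/2 = ½ + l)
K = 26061 (K = -481 + (82 - 189*(-140)) = -481 + (82 + 26460) = -481 + 26542 = 26061)
z(R) = 342
z(V(-26)) - K = 342 - 1*26061 = 342 - 26061 = -25719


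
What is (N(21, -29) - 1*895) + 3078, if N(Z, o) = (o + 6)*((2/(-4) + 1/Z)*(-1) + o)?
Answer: 119263/42 ≈ 2839.6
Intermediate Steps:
N(Z, o) = (6 + o)*(1/2 + o - 1/Z) (N(Z, o) = (6 + o)*((2*(-1/4) + 1/Z)*(-1) + o) = (6 + o)*((-1/2 + 1/Z)*(-1) + o) = (6 + o)*((1/2 - 1/Z) + o) = (6 + o)*(1/2 + o - 1/Z))
(N(21, -29) - 1*895) + 3078 = ((3 + (-29)**2 - 6/21 + (13/2)*(-29) - 1*(-29)/21) - 1*895) + 3078 = ((3 + 841 - 6*1/21 - 377/2 - 1*(-29)*1/21) - 895) + 3078 = ((3 + 841 - 2/7 - 377/2 + 29/21) - 895) + 3078 = (27577/42 - 895) + 3078 = -10013/42 + 3078 = 119263/42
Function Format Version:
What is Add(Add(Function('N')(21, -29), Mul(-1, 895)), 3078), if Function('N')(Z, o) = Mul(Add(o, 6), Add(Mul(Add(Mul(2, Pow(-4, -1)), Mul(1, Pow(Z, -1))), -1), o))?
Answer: Rational(119263, 42) ≈ 2839.6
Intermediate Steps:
Function('N')(Z, o) = Mul(Add(6, o), Add(Rational(1, 2), o, Mul(-1, Pow(Z, -1)))) (Function('N')(Z, o) = Mul(Add(6, o), Add(Mul(Add(Mul(2, Rational(-1, 4)), Pow(Z, -1)), -1), o)) = Mul(Add(6, o), Add(Mul(Add(Rational(-1, 2), Pow(Z, -1)), -1), o)) = Mul(Add(6, o), Add(Add(Rational(1, 2), Mul(-1, Pow(Z, -1))), o)) = Mul(Add(6, o), Add(Rational(1, 2), o, Mul(-1, Pow(Z, -1)))))
Add(Add(Function('N')(21, -29), Mul(-1, 895)), 3078) = Add(Add(Add(3, Pow(-29, 2), Mul(-6, Pow(21, -1)), Mul(Rational(13, 2), -29), Mul(-1, -29, Pow(21, -1))), Mul(-1, 895)), 3078) = Add(Add(Add(3, 841, Mul(-6, Rational(1, 21)), Rational(-377, 2), Mul(-1, -29, Rational(1, 21))), -895), 3078) = Add(Add(Add(3, 841, Rational(-2, 7), Rational(-377, 2), Rational(29, 21)), -895), 3078) = Add(Add(Rational(27577, 42), -895), 3078) = Add(Rational(-10013, 42), 3078) = Rational(119263, 42)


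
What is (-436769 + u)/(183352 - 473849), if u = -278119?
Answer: 714888/290497 ≈ 2.4609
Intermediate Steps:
(-436769 + u)/(183352 - 473849) = (-436769 - 278119)/(183352 - 473849) = -714888/(-290497) = -714888*(-1/290497) = 714888/290497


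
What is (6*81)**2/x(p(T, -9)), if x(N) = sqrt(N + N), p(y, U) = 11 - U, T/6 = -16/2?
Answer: 59049*sqrt(10)/5 ≈ 37346.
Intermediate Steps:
T = -48 (T = 6*(-16/2) = 6*(-16*1/2) = 6*(-8) = -48)
x(N) = sqrt(2)*sqrt(N) (x(N) = sqrt(2*N) = sqrt(2)*sqrt(N))
(6*81)**2/x(p(T, -9)) = (6*81)**2/((sqrt(2)*sqrt(11 - 1*(-9)))) = 486**2/((sqrt(2)*sqrt(11 + 9))) = 236196/((sqrt(2)*sqrt(20))) = 236196/((sqrt(2)*(2*sqrt(5)))) = 236196/((2*sqrt(10))) = 236196*(sqrt(10)/20) = 59049*sqrt(10)/5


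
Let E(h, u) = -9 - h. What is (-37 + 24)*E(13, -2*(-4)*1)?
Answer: 286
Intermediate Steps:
(-37 + 24)*E(13, -2*(-4)*1) = (-37 + 24)*(-9 - 1*13) = -13*(-9 - 13) = -13*(-22) = 286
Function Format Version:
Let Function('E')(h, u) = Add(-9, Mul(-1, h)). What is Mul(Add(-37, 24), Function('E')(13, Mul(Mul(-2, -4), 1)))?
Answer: 286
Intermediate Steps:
Mul(Add(-37, 24), Function('E')(13, Mul(Mul(-2, -4), 1))) = Mul(Add(-37, 24), Add(-9, Mul(-1, 13))) = Mul(-13, Add(-9, -13)) = Mul(-13, -22) = 286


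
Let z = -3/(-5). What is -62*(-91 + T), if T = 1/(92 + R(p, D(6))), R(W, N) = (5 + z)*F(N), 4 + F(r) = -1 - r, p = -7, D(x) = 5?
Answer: 101525/18 ≈ 5640.3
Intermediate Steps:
z = ⅗ (z = -3*(-⅕) = ⅗ ≈ 0.60000)
F(r) = -5 - r (F(r) = -4 + (-1 - r) = -5 - r)
R(W, N) = -28 - 28*N/5 (R(W, N) = (5 + ⅗)*(-5 - N) = 28*(-5 - N)/5 = -28 - 28*N/5)
T = 1/36 (T = 1/(92 + (-28 - 28/5*5)) = 1/(92 + (-28 - 28)) = 1/(92 - 56) = 1/36 ≈ 0.027778)
-62*(-91 + T) = -62*(-91 + 1/36) = -62*(-3275/36) = 101525/18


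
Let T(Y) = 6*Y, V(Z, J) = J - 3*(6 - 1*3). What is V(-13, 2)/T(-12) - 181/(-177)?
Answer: 4757/4248 ≈ 1.1198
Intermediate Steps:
V(Z, J) = -9 + J (V(Z, J) = J - 3*(6 - 3) = J - 3*3 = J - 9 = -9 + J)
V(-13, 2)/T(-12) - 181/(-177) = (-9 + 2)/((6*(-12))) - 181/(-177) = -7/(-72) - 181*(-1/177) = -7*(-1/72) + 181/177 = 7/72 + 181/177 = 4757/4248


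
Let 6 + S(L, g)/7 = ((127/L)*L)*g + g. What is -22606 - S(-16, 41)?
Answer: -59300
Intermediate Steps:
S(L, g) = -42 + 896*g (S(L, g) = -42 + 7*(((127/L)*L)*g + g) = -42 + 7*(127*g + g) = -42 + 7*(128*g) = -42 + 896*g)
-22606 - S(-16, 41) = -22606 - (-42 + 896*41) = -22606 - (-42 + 36736) = -22606 - 1*36694 = -22606 - 36694 = -59300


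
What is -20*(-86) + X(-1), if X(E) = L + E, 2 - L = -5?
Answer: 1726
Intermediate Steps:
L = 7 (L = 2 - 1*(-5) = 2 + 5 = 7)
X(E) = 7 + E
-20*(-86) + X(-1) = -20*(-86) + (7 - 1) = 1720 + 6 = 1726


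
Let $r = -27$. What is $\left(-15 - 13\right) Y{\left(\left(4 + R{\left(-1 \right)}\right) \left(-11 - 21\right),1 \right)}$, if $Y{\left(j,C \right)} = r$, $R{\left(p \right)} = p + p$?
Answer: $756$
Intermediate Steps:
$R{\left(p \right)} = 2 p$
$Y{\left(j,C \right)} = -27$
$\left(-15 - 13\right) Y{\left(\left(4 + R{\left(-1 \right)}\right) \left(-11 - 21\right),1 \right)} = \left(-15 - 13\right) \left(-27\right) = \left(-28\right) \left(-27\right) = 756$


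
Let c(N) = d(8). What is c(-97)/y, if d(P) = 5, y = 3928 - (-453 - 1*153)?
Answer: 5/4534 ≈ 0.0011028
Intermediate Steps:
y = 4534 (y = 3928 - (-453 - 153) = 3928 - 1*(-606) = 3928 + 606 = 4534)
c(N) = 5
c(-97)/y = 5/4534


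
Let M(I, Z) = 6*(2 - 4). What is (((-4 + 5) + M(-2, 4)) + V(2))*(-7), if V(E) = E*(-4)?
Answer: 133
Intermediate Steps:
M(I, Z) = -12 (M(I, Z) = 6*(-2) = -12)
V(E) = -4*E
(((-4 + 5) + M(-2, 4)) + V(2))*(-7) = (((-4 + 5) - 12) - 4*2)*(-7) = ((1 - 12) - 8)*(-7) = (-11 - 8)*(-7) = -19*(-7) = 133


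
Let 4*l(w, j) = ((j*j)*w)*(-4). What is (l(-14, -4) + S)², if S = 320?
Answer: 295936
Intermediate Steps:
l(w, j) = -w*j² (l(w, j) = (((j*j)*w)*(-4))/4 = ((j²*w)*(-4))/4 = ((w*j²)*(-4))/4 = (-4*w*j²)/4 = -w*j²)
(l(-14, -4) + S)² = (-1*(-14)*(-4)² + 320)² = (-1*(-14)*16 + 320)² = (224 + 320)² = 544² = 295936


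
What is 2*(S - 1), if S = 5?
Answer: 8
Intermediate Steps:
2*(S - 1) = 2*(5 - 1) = 2*4 = 8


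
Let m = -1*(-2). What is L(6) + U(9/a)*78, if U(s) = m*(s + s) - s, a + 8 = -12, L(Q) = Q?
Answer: -993/10 ≈ -99.300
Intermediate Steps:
m = 2
a = -20 (a = -8 - 12 = -20)
U(s) = 3*s (U(s) = 2*(s + s) - s = 2*(2*s) - s = 4*s - s = 3*s)
L(6) + U(9/a)*78 = 6 + (3*(9/(-20)))*78 = 6 + (3*(9*(-1/20)))*78 = 6 + (3*(-9/20))*78 = 6 - 27/20*78 = 6 - 1053/10 = -993/10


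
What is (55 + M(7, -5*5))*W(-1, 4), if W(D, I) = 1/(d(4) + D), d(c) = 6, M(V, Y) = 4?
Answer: 59/5 ≈ 11.800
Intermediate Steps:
W(D, I) = 1/(6 + D)
(55 + M(7, -5*5))*W(-1, 4) = (55 + 4)/(6 - 1) = 59/5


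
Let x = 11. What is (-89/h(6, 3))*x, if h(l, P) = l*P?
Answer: -979/18 ≈ -54.389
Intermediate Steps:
h(l, P) = P*l
(-89/h(6, 3))*x = (-89/(3*6))*11 = (-89/18)*11 = ((1/18)*(-89))*11 = -89/18*11 = -979/18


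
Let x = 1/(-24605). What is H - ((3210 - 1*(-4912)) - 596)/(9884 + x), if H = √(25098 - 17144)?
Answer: -185177230/243195819 + √7954 ≈ 88.424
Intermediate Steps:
H = √7954 ≈ 89.185
x = -1/24605 ≈ -4.0642e-5
H - ((3210 - 1*(-4912)) - 596)/(9884 + x) = √7954 - ((3210 - 1*(-4912)) - 596)/(9884 - 1/24605) = √7954 - ((3210 + 4912) - 596)/243195819/24605 = √7954 - (8122 - 596)*24605/243195819 = √7954 - 7526*24605/243195819 = √7954 - 1*185177230/243195819 = √7954 - 185177230/243195819 = -185177230/243195819 + √7954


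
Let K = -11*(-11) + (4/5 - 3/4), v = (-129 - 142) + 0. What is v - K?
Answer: -7841/20 ≈ -392.05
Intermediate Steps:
v = -271 (v = -271 + 0 = -271)
K = 2421/20 (K = 121 + (4*(⅕) - 3*¼) = 121 + (⅘ - ¾) = 121 + 1/20 = 2421/20 ≈ 121.05)
v - K = -271 - 1*2421/20 = -271 - 2421/20 = -7841/20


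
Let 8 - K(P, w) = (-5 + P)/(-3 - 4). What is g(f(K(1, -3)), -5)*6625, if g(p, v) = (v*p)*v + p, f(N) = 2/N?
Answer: 46375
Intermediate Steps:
K(P, w) = 51/7 + P/7 (K(P, w) = 8 - (-5 + P)/(-3 - 4) = 8 - (-5 + P)/(-7) = 8 - (-5 + P)*(-1)/7 = 8 - (5/7 - P/7) = 8 + (-5/7 + P/7) = 51/7 + P/7)
g(p, v) = p + p*v**2 (g(p, v) = (p*v)*v + p = p*v**2 + p = p + p*v**2)
g(f(K(1, -3)), -5)*6625 = ((2/(51/7 + (1/7)*1))*(1 + (-5)**2))*6625 = ((2/(51/7 + 1/7))*(1 + 25))*6625 = ((2/(52/7))*26)*6625 = ((2*(7/52))*26)*6625 = ((7/26)*26)*6625 = 7*6625 = 46375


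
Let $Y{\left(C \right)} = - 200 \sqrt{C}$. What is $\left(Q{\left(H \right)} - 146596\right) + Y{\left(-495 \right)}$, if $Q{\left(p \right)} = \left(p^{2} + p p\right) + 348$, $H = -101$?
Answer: $-125846 - 600 i \sqrt{55} \approx -1.2585 \cdot 10^{5} - 4449.7 i$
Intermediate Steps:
$Q{\left(p \right)} = 348 + 2 p^{2}$ ($Q{\left(p \right)} = \left(p^{2} + p^{2}\right) + 348 = 2 p^{2} + 348 = 348 + 2 p^{2}$)
$\left(Q{\left(H \right)} - 146596\right) + Y{\left(-495 \right)} = \left(\left(348 + 2 \left(-101\right)^{2}\right) - 146596\right) - 200 \sqrt{-495} = \left(\left(348 + 2 \cdot 10201\right) - 146596\right) - 200 \cdot 3 i \sqrt{55} = \left(\left(348 + 20402\right) - 146596\right) - 600 i \sqrt{55} = \left(20750 - 146596\right) - 600 i \sqrt{55} = -125846 - 600 i \sqrt{55}$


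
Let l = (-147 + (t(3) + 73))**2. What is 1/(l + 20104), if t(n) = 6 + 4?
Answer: 1/24200 ≈ 4.1322e-5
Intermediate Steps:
t(n) = 10
l = 4096 (l = (-147 + (10 + 73))**2 = (-147 + 83)**2 = (-64)**2 = 4096)
1/(l + 20104) = 1/(4096 + 20104) = 1/24200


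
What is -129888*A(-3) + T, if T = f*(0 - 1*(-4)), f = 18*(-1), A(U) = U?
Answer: 389592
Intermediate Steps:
f = -18
T = -72 (T = -18*(0 - 1*(-4)) = -18*(0 + 4) = -18*4 = -72)
-129888*A(-3) + T = -129888*(-3) - 72 = -1312*(-297) - 72 = 389664 - 72 = 389592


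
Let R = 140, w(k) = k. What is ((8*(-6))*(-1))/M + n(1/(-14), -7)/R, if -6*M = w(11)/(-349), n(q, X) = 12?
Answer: 3517953/385 ≈ 9137.5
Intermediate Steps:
M = 11/2094 (M = -11/(6*(-349)) = -11*(-1)/(6*349) = -⅙*(-11/349) = 11/2094 ≈ 0.0052531)
((8*(-6))*(-1))/M + n(1/(-14), -7)/R = ((8*(-6))*(-1))/(11/2094) + 12/140 = -48*(-1)*(2094/11) + 12*(1/140) = 48*(2094/11) + 3/35 = 100512/11 + 3/35 = 3517953/385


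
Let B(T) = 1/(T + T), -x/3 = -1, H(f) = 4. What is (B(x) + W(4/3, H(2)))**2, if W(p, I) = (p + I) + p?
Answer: 1681/36 ≈ 46.694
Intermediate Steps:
W(p, I) = I + 2*p (W(p, I) = (I + p) + p = I + 2*p)
x = 3 (x = -3*(-1) = 3)
B(T) = 1/(2*T)
(B(x) + W(4/3, H(2)))**2 = ((1/2)/3 + (4 + 2*(4/3)))**2 = ((1/2)*(1/3) + (4 + 2*(4*(1/3))))**2 = (1/6 + (4 + 2*(4/3)))**2 = (1/6 + (4 + 8/3))**2 = (1/6 + 20/3)**2 = (41/6)**2 = 1681/36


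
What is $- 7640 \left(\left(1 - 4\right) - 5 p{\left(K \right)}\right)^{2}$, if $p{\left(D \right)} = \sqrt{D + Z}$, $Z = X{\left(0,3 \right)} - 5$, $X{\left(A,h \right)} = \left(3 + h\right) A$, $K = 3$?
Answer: $313240 - 229200 i \sqrt{2} \approx 3.1324 \cdot 10^{5} - 3.2414 \cdot 10^{5} i$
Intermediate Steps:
$X{\left(A,h \right)} = A \left(3 + h\right)$
$Z = -5$ ($Z = 0 \left(3 + 3\right) - 5 = 0 \cdot 6 - 5 = 0 - 5 = -5$)
$p{\left(D \right)} = \sqrt{-5 + D}$ ($p{\left(D \right)} = \sqrt{D - 5} = \sqrt{-5 + D}$)
$- 7640 \left(\left(1 - 4\right) - 5 p{\left(K \right)}\right)^{2} = - 7640 \left(\left(1 - 4\right) - 5 \sqrt{-5 + 3}\right)^{2} = - 7640 \left(-3 - 5 \sqrt{-2}\right)^{2} = - 7640 \left(-3 - 5 i \sqrt{2}\right)^{2}$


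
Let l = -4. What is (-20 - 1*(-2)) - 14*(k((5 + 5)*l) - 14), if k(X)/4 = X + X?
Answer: 4658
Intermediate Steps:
k(X) = 8*X (k(X) = 4*(X + X) = 4*(2*X) = 8*X)
(-20 - 1*(-2)) - 14*(k((5 + 5)*l) - 14) = (-20 - 1*(-2)) - 14*(8*((5 + 5)*(-4)) - 14) = (-20 + 2) - 14*(8*(10*(-4)) - 14) = -18 - 14*(8*(-40) - 14) = -18 - 14*(-320 - 14) = -18 - 14*(-334) = -18 + 4676 = 4658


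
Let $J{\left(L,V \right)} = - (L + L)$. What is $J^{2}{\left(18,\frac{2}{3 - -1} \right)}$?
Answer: $1296$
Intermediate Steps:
$J{\left(L,V \right)} = - 2 L$
$J^{2}{\left(18,\frac{2}{3 - -1} \right)} = \left(\left(-2\right) 18\right)^{2} = \left(-36\right)^{2} = 1296$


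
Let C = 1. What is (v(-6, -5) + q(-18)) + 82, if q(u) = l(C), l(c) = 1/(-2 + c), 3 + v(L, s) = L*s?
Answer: 108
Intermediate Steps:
v(L, s) = -3 + L*s
q(u) = -1 (q(u) = 1/(-2 + 1) = 1/(-1) = -1)
(v(-6, -5) + q(-18)) + 82 = ((-3 - 6*(-5)) - 1) + 82 = ((-3 + 30) - 1) + 82 = (27 - 1) + 82 = 26 + 82 = 108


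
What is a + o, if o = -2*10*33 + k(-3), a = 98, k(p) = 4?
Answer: -558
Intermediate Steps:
o = -656 (o = -2*10*33 + 4 = -20*33 + 4 = -660 + 4 = -656)
a + o = 98 - 656 = -558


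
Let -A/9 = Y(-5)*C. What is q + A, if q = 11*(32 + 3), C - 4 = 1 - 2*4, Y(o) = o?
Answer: 250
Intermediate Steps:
C = -3 (C = 4 + (1 - 2*4) = 4 + (1 - 8) = 4 - 7 = -3)
q = 385 (q = 11*35 = 385)
A = -135 (A = -(-45)*(-3) = -9*15 = -135)
q + A = 385 - 135 = 250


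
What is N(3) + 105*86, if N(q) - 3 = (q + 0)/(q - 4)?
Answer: 9030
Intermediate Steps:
N(q) = 3 + q/(-4 + q) (N(q) = 3 + (q + 0)/(q - 4) = 3 + q/(-4 + q))
N(3) + 105*86 = 4*(-3 + 3)/(-4 + 3) + 105*86 = 4*0/(-1) + 9030 = 4*(-1)*0 + 9030 = 0 + 9030 = 9030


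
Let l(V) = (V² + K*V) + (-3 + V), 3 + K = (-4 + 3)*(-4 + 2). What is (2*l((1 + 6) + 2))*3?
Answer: 468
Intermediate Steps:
K = -1 (K = -3 + (-4 + 3)*(-4 + 2) = -3 - 1*(-2) = -3 + 2 = -1)
l(V) = -3 + V² (l(V) = (V² - V) + (-3 + V) = -3 + V²)
(2*l((1 + 6) + 2))*3 = (2*(-3 + ((1 + 6) + 2)²))*3 = (2*(-3 + (7 + 2)²))*3 = (2*(-3 + 9²))*3 = (2*(-3 + 81))*3 = (2*78)*3 = 156*3 = 468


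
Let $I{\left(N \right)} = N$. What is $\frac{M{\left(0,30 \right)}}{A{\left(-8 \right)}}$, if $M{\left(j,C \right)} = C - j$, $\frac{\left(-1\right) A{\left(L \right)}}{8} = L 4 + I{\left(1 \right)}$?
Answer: $\frac{15}{124} \approx 0.12097$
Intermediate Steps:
$A{\left(L \right)} = -8 - 32 L$ ($A{\left(L \right)} = - 8 \left(L 4 + 1\right) = - 8 \left(4 L + 1\right) = - 8 \left(1 + 4 L\right) = -8 - 32 L$)
$\frac{M{\left(0,30 \right)}}{A{\left(-8 \right)}} = \frac{30 - 0}{-8 - -256} = \frac{30 + 0}{-8 + 256} = \frac{30}{248} = 30 \cdot \frac{1}{248} = \frac{15}{124}$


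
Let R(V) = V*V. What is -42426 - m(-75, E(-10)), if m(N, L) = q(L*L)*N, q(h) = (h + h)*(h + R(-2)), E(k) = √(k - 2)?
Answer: -28026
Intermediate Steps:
R(V) = V²
E(k) = √(-2 + k)
q(h) = 2*h*(4 + h) (q(h) = (h + h)*(h + (-2)²) = (2*h)*(h + 4) = (2*h)*(4 + h) = 2*h*(4 + h))
m(N, L) = 2*N*L²*(4 + L²) (m(N, L) = (2*(L*L)*(4 + L*L))*N = (2*L²*(4 + L²))*N = 2*N*L²*(4 + L²))
-42426 - m(-75, E(-10)) = -42426 - 2*(-75)*(√(-2 - 10))²*(4 + (√(-2 - 10))²) = -42426 - 2*(-75)*(√(-12))²*(4 + (√(-12))²) = -42426 - 2*(-75)*(2*I*√3)²*(4 + (2*I*√3)²) = -42426 - 2*(-75)*(-12)*(4 - 12) = -42426 - 2*(-75)*(-12)*(-8) = -42426 - 1*(-14400) = -42426 + 14400 = -28026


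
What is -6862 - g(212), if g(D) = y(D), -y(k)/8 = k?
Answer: -5166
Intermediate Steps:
y(k) = -8*k
g(D) = -8*D
-6862 - g(212) = -6862 - (-8)*212 = -6862 - 1*(-1696) = -6862 + 1696 = -5166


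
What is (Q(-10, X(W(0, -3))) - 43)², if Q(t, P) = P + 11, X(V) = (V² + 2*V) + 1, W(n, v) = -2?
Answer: 961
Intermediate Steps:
X(V) = 1 + V² + 2*V
Q(t, P) = 11 + P
(Q(-10, X(W(0, -3))) - 43)² = ((11 + (1 + (-2)² + 2*(-2))) - 43)² = ((11 + (1 + 4 - 4)) - 43)² = ((11 + 1) - 43)² = (12 - 43)² = (-31)² = 961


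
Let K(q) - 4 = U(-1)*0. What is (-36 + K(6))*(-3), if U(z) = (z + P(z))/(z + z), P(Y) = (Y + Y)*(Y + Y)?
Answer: 96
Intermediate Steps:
P(Y) = 4*Y² (P(Y) = (2*Y)*(2*Y) = 4*Y²)
U(z) = (z + 4*z²)/(2*z) (U(z) = (z + 4*z²)/(z + z) = (z + 4*z²)/((2*z)) = (z + 4*z²)*(1/(2*z)) = (z + 4*z²)/(2*z))
K(q) = 4 (K(q) = 4 + (½ + 2*(-1))*0 = 4 + (½ - 2)*0 = 4 - 3/2*0 = 4 + 0 = 4)
(-36 + K(6))*(-3) = (-36 + 4)*(-3) = -32*(-3) = 96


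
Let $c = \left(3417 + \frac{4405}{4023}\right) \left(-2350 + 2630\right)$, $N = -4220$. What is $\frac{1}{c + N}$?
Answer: $\frac{4023}{3833301820} \approx 1.0495 \cdot 10^{-6}$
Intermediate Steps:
$c = \frac{3850278880}{4023}$ ($c = \left(3417 + 4405 \cdot \frac{1}{4023}\right) 280 = \left(3417 + \frac{4405}{4023}\right) 280 = \frac{13750996}{4023} \cdot 280 = \frac{3850278880}{4023} \approx 9.5707 \cdot 10^{5}$)
$\frac{1}{c + N} = \frac{1}{\frac{3850278880}{4023} - 4220} = \frac{1}{\frac{3833301820}{4023}} = \frac{4023}{3833301820}$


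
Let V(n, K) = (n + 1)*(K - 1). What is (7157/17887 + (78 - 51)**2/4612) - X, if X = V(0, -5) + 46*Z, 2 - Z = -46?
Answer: -181607598781/82494844 ≈ -2201.4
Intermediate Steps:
Z = 48 (Z = 2 - 1*(-46) = 2 + 46 = 48)
V(n, K) = (1 + n)*(-1 + K)
X = 2202 (X = (-1 - 5 - 1*0 - 5*0) + 46*48 = (-1 - 5 + 0 + 0) + 2208 = -6 + 2208 = 2202)
(7157/17887 + (78 - 51)**2/4612) - X = (7157/17887 + (78 - 51)**2/4612) - 1*2202 = (7157*(1/17887) + 27**2*(1/4612)) - 2202 = (7157/17887 + 729*(1/4612)) - 2202 = (7157/17887 + 729/4612) - 2202 = 46047707/82494844 - 2202 = -181607598781/82494844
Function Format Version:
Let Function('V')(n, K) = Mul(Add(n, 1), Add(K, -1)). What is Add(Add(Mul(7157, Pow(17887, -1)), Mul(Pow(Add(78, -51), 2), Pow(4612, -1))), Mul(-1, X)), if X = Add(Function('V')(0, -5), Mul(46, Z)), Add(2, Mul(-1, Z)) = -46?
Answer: Rational(-181607598781, 82494844) ≈ -2201.4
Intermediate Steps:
Z = 48 (Z = Add(2, Mul(-1, -46)) = Add(2, 46) = 48)
Function('V')(n, K) = Mul(Add(1, n), Add(-1, K))
X = 2202 (X = Add(Add(-1, -5, Mul(-1, 0), Mul(-5, 0)), Mul(46, 48)) = Add(Add(-1, -5, 0, 0), 2208) = Add(-6, 2208) = 2202)
Add(Add(Mul(7157, Pow(17887, -1)), Mul(Pow(Add(78, -51), 2), Pow(4612, -1))), Mul(-1, X)) = Add(Add(Mul(7157, Pow(17887, -1)), Mul(Pow(Add(78, -51), 2), Pow(4612, -1))), Mul(-1, 2202)) = Add(Add(Mul(7157, Rational(1, 17887)), Mul(Pow(27, 2), Rational(1, 4612))), -2202) = Add(Add(Rational(7157, 17887), Mul(729, Rational(1, 4612))), -2202) = Add(Add(Rational(7157, 17887), Rational(729, 4612)), -2202) = Add(Rational(46047707, 82494844), -2202) = Rational(-181607598781, 82494844)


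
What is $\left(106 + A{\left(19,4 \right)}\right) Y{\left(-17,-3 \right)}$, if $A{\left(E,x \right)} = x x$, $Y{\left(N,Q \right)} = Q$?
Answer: $-366$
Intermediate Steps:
$A{\left(E,x \right)} = x^{2}$
$\left(106 + A{\left(19,4 \right)}\right) Y{\left(-17,-3 \right)} = \left(106 + 4^{2}\right) \left(-3\right) = \left(106 + 16\right) \left(-3\right) = 122 \left(-3\right) = -366$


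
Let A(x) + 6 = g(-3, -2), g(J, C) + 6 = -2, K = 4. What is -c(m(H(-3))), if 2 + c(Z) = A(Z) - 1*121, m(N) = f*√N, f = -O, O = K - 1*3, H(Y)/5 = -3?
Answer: 137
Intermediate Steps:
H(Y) = -15 (H(Y) = 5*(-3) = -15)
O = 1 (O = 4 - 1*3 = 4 - 3 = 1)
g(J, C) = -8 (g(J, C) = -6 - 2 = -8)
A(x) = -14 (A(x) = -6 - 8 = -14)
f = -1 (f = -1*1 = -1)
m(N) = -√N
c(Z) = -137 (c(Z) = -2 + (-14 - 1*121) = -2 + (-14 - 121) = -2 - 135 = -137)
-c(m(H(-3))) = -1*(-137) = 137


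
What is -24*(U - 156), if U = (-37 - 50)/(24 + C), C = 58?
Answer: 154548/41 ≈ 3769.5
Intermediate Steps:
U = -87/82 (U = (-37 - 50)/(24 + 58) = -87/82 ≈ -1.0610)
-24*(U - 156) = -24*(-87/82 - 156) = -24*(-12879/82) = 154548/41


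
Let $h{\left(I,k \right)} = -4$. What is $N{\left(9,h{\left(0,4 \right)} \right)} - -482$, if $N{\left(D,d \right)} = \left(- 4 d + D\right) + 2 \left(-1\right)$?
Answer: $505$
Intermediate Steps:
$N{\left(D,d \right)} = -2 + D - 4 d$ ($N{\left(D,d \right)} = \left(D - 4 d\right) - 2 = -2 + D - 4 d$)
$N{\left(9,h{\left(0,4 \right)} \right)} - -482 = \left(-2 + 9 - -16\right) - -482 = \left(-2 + 9 + 16\right) + 482 = 23 + 482 = 505$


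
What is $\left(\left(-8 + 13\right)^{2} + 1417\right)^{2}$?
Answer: $2079364$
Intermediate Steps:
$\left(\left(-8 + 13\right)^{2} + 1417\right)^{2} = \left(5^{2} + 1417\right)^{2} = \left(25 + 1417\right)^{2} = 1442^{2} = 2079364$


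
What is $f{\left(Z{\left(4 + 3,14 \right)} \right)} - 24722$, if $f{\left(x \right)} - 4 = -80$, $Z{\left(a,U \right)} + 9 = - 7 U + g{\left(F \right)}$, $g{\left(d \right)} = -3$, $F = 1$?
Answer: $-24798$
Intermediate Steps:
$Z{\left(a,U \right)} = -12 - 7 U$ ($Z{\left(a,U \right)} = -9 - \left(3 + 7 U\right) = -12 - 7 U$)
$f{\left(x \right)} = -76$ ($f{\left(x \right)} = 4 - 80 = -76$)
$f{\left(Z{\left(4 + 3,14 \right)} \right)} - 24722 = -76 - 24722 = -24798$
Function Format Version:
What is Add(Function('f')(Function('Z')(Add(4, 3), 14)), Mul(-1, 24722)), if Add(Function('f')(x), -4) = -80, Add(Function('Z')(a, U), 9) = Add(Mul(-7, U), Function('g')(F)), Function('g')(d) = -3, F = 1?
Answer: -24798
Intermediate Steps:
Function('Z')(a, U) = Add(-12, Mul(-7, U)) (Function('Z')(a, U) = Add(-9, Add(Mul(-7, U), -3)) = Add(-9, Add(-3, Mul(-7, U))) = Add(-12, Mul(-7, U)))
Function('f')(x) = -76 (Function('f')(x) = Add(4, -80) = -76)
Add(Function('f')(Function('Z')(Add(4, 3), 14)), Mul(-1, 24722)) = Add(-76, Mul(-1, 24722)) = Add(-76, -24722) = -24798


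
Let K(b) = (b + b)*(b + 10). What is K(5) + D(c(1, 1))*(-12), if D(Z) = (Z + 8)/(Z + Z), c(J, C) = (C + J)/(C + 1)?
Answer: 96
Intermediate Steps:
c(J, C) = (C + J)/(1 + C)
D(Z) = (8 + Z)/(2*Z) (D(Z) = (8 + Z)/((2*Z)) = (8 + Z)*(1/(2*Z)) = (8 + Z)/(2*Z))
K(b) = 2*b*(10 + b) (K(b) = (2*b)*(10 + b) = 2*b*(10 + b))
K(5) + D(c(1, 1))*(-12) = 2*5*(10 + 5) + ((8 + (1 + 1)/(1 + 1))/(2*(((1 + 1)/(1 + 1)))))*(-12) = 2*5*15 + ((8 + 2/2)/(2*((2/2))))*(-12) = 150 + ((8 + (½)*2)/(2*(((½)*2))))*(-12) = 150 + ((½)*(8 + 1)/1)*(-12) = 150 + ((½)*1*9)*(-12) = 150 + (9/2)*(-12) = 150 - 54 = 96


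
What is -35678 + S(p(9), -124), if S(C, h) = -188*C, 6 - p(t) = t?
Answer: -35114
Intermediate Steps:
p(t) = 6 - t
-35678 + S(p(9), -124) = -35678 - 188*(6 - 1*9) = -35678 - 188*(6 - 9) = -35678 - 188*(-3) = -35678 + 564 = -35114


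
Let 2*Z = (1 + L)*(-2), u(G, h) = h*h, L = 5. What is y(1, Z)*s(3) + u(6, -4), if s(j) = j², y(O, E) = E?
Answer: -38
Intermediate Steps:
u(G, h) = h²
Z = -6 (Z = ((1 + 5)*(-2))/2 = (6*(-2))/2 = (½)*(-12) = -6)
y(1, Z)*s(3) + u(6, -4) = -6*3² + (-4)² = -6*9 + 16 = -54 + 16 = -38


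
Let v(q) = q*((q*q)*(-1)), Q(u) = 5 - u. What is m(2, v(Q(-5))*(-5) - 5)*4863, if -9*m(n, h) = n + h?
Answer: -8100137/3 ≈ -2.7000e+6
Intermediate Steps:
v(q) = -q³ (v(q) = q*(q²*(-1)) = q*(-q²) = -q³)
m(n, h) = -h/9 - n/9 (m(n, h) = -(n + h)/9 = -(h + n)/9 = -h/9 - n/9)
m(2, v(Q(-5))*(-5) - 5)*4863 = (-(-(5 - 1*(-5))³*(-5) - 5)/9 - ⅑*2)*4863 = (-(-(5 + 5)³*(-5) - 5)/9 - 2/9)*4863 = (-(-1*10³*(-5) - 5)/9 - 2/9)*4863 = (-(-1*1000*(-5) - 5)/9 - 2/9)*4863 = (-(-1000*(-5) - 5)/9 - 2/9)*4863 = (-(5000 - 5)/9 - 2/9)*4863 = (-⅑*4995 - 2/9)*4863 = (-555 - 2/9)*4863 = -4997/9*4863 = -8100137/3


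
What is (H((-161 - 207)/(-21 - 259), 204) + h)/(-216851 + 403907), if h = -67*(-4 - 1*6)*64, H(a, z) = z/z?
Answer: 42881/187056 ≈ 0.22924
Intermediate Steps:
H(a, z) = 1
h = 42880 (h = -67*(-4 - 6)*64 = -67*(-10)*64 = 670*64 = 42880)
(H((-161 - 207)/(-21 - 259), 204) + h)/(-216851 + 403907) = (1 + 42880)/(-216851 + 403907) = 42881/187056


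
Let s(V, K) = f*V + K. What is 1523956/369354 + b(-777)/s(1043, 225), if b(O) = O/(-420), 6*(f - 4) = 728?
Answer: 5986774968227/1450981334220 ≈ 4.1260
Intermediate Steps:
f = 376/3 (f = 4 + (1/6)*728 = 4 + 364/3 = 376/3 ≈ 125.33)
s(V, K) = K + 376*V/3 (s(V, K) = 376*V/3 + K = K + 376*V/3)
b(O) = -O/420 (b(O) = O*(-1/420) = -O/420)
1523956/369354 + b(-777)/s(1043, 225) = 1523956/369354 + (-1/420*(-777))/(225 + (376/3)*1043) = 1523956*(1/369354) + 37/(20*(225 + 392168/3)) = 761978/184677 + 37/(20*(392843/3)) = 761978/184677 + (37/20)*(3/392843) = 761978/184677 + 111/7856860 = 5986774968227/1450981334220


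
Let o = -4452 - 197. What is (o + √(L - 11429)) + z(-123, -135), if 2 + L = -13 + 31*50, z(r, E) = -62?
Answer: -4711 + I*√9894 ≈ -4711.0 + 99.469*I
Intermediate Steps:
L = 1535 (L = -2 + (-13 + 31*50) = -2 + (-13 + 1550) = -2 + 1537 = 1535)
o = -4649
(o + √(L - 11429)) + z(-123, -135) = (-4649 + √(1535 - 11429)) - 62 = (-4649 + √(-9894)) - 62 = (-4649 + I*√9894) - 62 = -4711 + I*√9894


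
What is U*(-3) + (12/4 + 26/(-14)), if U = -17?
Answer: 365/7 ≈ 52.143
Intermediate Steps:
U*(-3) + (12/4 + 26/(-14)) = -17*(-3) + (12/4 + 26/(-14)) = 51 + (12*(¼) + 26*(-1/14)) = 51 + (3 - 13/7) = 51 + 8/7 = 365/7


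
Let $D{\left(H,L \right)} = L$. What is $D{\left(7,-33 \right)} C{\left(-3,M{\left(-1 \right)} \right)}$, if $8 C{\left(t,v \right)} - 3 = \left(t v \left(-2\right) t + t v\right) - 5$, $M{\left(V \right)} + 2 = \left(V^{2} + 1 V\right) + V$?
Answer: $- \frac{2013}{8} \approx -251.63$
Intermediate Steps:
$M{\left(V \right)} = -2 + V^{2} + 2 V$ ($M{\left(V \right)} = -2 + \left(\left(V^{2} + 1 V\right) + V\right) = -2 + \left(\left(V^{2} + V\right) + V\right) = -2 + \left(\left(V + V^{2}\right) + V\right) = -2 + \left(V^{2} + 2 V\right) = -2 + V^{2} + 2 V$)
$C{\left(t,v \right)} = - \frac{1}{4} - \frac{v t^{2}}{4} + \frac{t v}{8}$ ($C{\left(t,v \right)} = \frac{3}{8} + \frac{\left(t v \left(-2\right) t + t v\right) - 5}{8} = \frac{3}{8} + \frac{\left(- 2 t v t + t v\right) - 5}{8} = \frac{3}{8} + \frac{\left(- 2 v t^{2} + t v\right) - 5}{8} = \frac{3}{8} + \frac{\left(t v - 2 v t^{2}\right) - 5}{8} = \frac{3}{8} + \frac{-5 + t v - 2 v t^{2}}{8} = \frac{3}{8} - \left(\frac{5}{8} - \frac{t v}{8} + \frac{v t^{2}}{4}\right) = - \frac{1}{4} - \frac{v t^{2}}{4} + \frac{t v}{8}$)
$D{\left(7,-33 \right)} C{\left(-3,M{\left(-1 \right)} \right)} = - 33 \left(- \frac{1}{4} - \frac{\left(-2 + \left(-1\right)^{2} + 2 \left(-1\right)\right) \left(-3\right)^{2}}{4} + \frac{1}{8} \left(-3\right) \left(-2 + \left(-1\right)^{2} + 2 \left(-1\right)\right)\right) = - 33 \left(- \frac{1}{4} - \frac{1}{4} \left(-2 + 1 - 2\right) 9 + \frac{1}{8} \left(-3\right) \left(-2 + 1 - 2\right)\right) = - 33 \left(- \frac{1}{4} - \left(- \frac{3}{4}\right) 9 + \frac{1}{8} \left(-3\right) \left(-3\right)\right) = - 33 \left(- \frac{1}{4} + \frac{27}{4} + \frac{9}{8}\right) = \left(-33\right) \frac{61}{8} = - \frac{2013}{8}$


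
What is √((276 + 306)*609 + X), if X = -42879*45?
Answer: 3*I*√175013 ≈ 1255.0*I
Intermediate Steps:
X = -1929555
√((276 + 306)*609 + X) = √((276 + 306)*609 - 1929555) = √(582*609 - 1929555) = √(354438 - 1929555) = √(-1575117) = 3*I*√175013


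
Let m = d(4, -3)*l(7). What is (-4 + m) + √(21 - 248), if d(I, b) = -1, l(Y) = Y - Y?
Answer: -4 + I*√227 ≈ -4.0 + 15.067*I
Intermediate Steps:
l(Y) = 0
m = 0 (m = -1*0 = 0)
(-4 + m) + √(21 - 248) = (-4 + 0) + √(21 - 248) = -4 + √(-227) = -4 + I*√227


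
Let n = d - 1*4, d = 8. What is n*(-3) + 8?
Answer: -4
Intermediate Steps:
n = 4 (n = 8 - 1*4 = 8 - 4 = 4)
n*(-3) + 8 = 4*(-3) + 8 = -12 + 8 = -4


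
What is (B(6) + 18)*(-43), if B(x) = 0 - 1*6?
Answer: -516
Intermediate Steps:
B(x) = -6 (B(x) = 0 - 6 = -6)
(B(6) + 18)*(-43) = (-6 + 18)*(-43) = 12*(-43) = -516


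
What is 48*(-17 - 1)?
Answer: -864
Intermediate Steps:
48*(-17 - 1) = 48*(-18) = -864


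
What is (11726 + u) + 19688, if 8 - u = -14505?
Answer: 45927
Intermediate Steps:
u = 14513 (u = 8 - 1*(-14505) = 8 + 14505 = 14513)
(11726 + u) + 19688 = (11726 + 14513) + 19688 = 26239 + 19688 = 45927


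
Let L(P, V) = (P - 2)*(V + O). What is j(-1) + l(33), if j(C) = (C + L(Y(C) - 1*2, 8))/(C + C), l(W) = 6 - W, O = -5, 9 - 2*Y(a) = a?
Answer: -28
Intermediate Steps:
Y(a) = 9/2 - a/2
L(P, V) = (-5 + V)*(-2 + P) (L(P, V) = (P - 2)*(V - 5) = (-2 + P)*(-5 + V) = (-5 + V)*(-2 + P))
j(C) = (3/2 - C/2)/(2*C) (j(C) = (C + (10 - 5*((9/2 - C/2) - 1*2) - 2*8 + ((9/2 - C/2) - 1*2)*8))/(C + C) = (C + (10 - 5*((9/2 - C/2) - 2) - 16 + ((9/2 - C/2) - 2)*8))/((2*C)) = (C + (10 - 5*(5/2 - C/2) - 16 + (5/2 - C/2)*8))*(1/(2*C)) = (C + (10 + (-25/2 + 5*C/2) - 16 + (20 - 4*C)))*(1/(2*C)) = (C + (3/2 - 3*C/2))*(1/(2*C)) = (3/2 - C/2)*(1/(2*C)) = (3/2 - C/2)/(2*C))
j(-1) + l(33) = (¼)*(3 - 1*(-1))/(-1) + (6 - 1*33) = (¼)*(-1)*(3 + 1) + (6 - 33) = (¼)*(-1)*4 - 27 = -1 - 27 = -28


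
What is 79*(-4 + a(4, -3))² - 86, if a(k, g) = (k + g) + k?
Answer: -7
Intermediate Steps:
a(k, g) = g + 2*k (a(k, g) = (g + k) + k = g + 2*k)
79*(-4 + a(4, -3))² - 86 = 79*(-4 + (-3 + 2*4))² - 86 = 79*(-4 + (-3 + 8))² - 86 = 79*(-4 + 5)² - 86 = 79*1² - 86 = 79*1 - 86 = 79 - 86 = -7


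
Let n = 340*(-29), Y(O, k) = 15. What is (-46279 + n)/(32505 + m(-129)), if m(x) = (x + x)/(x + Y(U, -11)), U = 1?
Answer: -1066641/617638 ≈ -1.7270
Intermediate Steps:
m(x) = 2*x/(15 + x) (m(x) = (x + x)/(x + 15) = (2*x)/(15 + x) = 2*x/(15 + x))
n = -9860
(-46279 + n)/(32505 + m(-129)) = (-46279 - 9860)/(32505 + 2*(-129)/(15 - 129)) = -56139/(32505 + 2*(-129)/(-114)) = -56139/(32505 + 2*(-129)*(-1/114)) = -56139/(32505 + 43/19) = -56139/617638/19 = -56139*19/617638 = -1066641/617638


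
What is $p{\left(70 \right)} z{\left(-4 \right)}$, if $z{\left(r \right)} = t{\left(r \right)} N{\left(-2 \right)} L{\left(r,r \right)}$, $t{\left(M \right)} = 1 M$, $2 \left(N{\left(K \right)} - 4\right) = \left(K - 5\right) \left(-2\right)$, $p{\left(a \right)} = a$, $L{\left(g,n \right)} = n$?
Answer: $12320$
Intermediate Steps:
$N{\left(K \right)} = 9 - K$ ($N{\left(K \right)} = 4 + \frac{\left(K - 5\right) \left(-2\right)}{2} = 4 + \frac{\left(-5 + K\right) \left(-2\right)}{2} = 4 + \frac{10 - 2 K}{2} = 4 - \left(-5 + K\right) = 9 - K$)
$t{\left(M \right)} = M$
$z{\left(r \right)} = 11 r^{2}$ ($z{\left(r \right)} = r \left(9 - -2\right) r = r \left(9 + 2\right) r = r 11 r = 11 r r = 11 r^{2}$)
$p{\left(70 \right)} z{\left(-4 \right)} = 70 \cdot 11 \left(-4\right)^{2} = 70 \cdot 11 \cdot 16 = 70 \cdot 176 = 12320$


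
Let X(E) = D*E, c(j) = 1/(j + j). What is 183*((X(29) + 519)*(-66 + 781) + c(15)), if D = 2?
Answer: 754975711/10 ≈ 7.5498e+7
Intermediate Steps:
c(j) = 1/(2*j)
X(E) = 2*E
183*((X(29) + 519)*(-66 + 781) + c(15)) = 183*((2*29 + 519)*(-66 + 781) + (1/2)/15) = 183*((58 + 519)*715 + (1/2)*(1/15)) = 183*(577*715 + 1/30) = 183*(412555 + 1/30) = 183*(12376651/30) = 754975711/10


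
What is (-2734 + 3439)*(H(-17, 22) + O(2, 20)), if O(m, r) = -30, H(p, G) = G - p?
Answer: 6345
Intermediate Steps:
(-2734 + 3439)*(H(-17, 22) + O(2, 20)) = (-2734 + 3439)*((22 - 1*(-17)) - 30) = 705*((22 + 17) - 30) = 705*(39 - 30) = 705*9 = 6345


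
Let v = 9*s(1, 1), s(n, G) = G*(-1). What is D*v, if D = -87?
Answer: 783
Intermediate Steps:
s(n, G) = -G
v = -9 (v = 9*(-1*1) = 9*(-1) = -9)
D*v = -87*(-9) = 783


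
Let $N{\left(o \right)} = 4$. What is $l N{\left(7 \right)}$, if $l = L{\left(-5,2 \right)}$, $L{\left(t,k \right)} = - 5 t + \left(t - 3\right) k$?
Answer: $36$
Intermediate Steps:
$L{\left(t,k \right)} = - 5 t + k \left(-3 + t\right)$ ($L{\left(t,k \right)} = - 5 t + \left(t - 3\right) k = - 5 t + \left(-3 + t\right) k = - 5 t + k \left(-3 + t\right)$)
$l = 9$ ($l = \left(-5\right) \left(-5\right) - 6 + 2 \left(-5\right) = 25 - 6 - 10 = 9$)
$l N{\left(7 \right)} = 9 \cdot 4 = 36$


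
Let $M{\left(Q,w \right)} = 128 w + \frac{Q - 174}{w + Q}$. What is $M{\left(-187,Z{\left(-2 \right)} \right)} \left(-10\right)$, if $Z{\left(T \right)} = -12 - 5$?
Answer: $\frac{2217715}{102} \approx 21742.0$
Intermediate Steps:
$Z{\left(T \right)} = -17$ ($Z{\left(T \right)} = -12 - 5 = -17$)
$M{\left(Q,w \right)} = 128 w + \frac{-174 + Q}{Q + w}$
$M{\left(-187,Z{\left(-2 \right)} \right)} \left(-10\right) = \frac{-174 - 187 + 128 \left(-17\right)^{2} + 128 \left(-187\right) \left(-17\right)}{-187 - 17} \left(-10\right) = \frac{-174 - 187 + 128 \cdot 289 + 406912}{-204} \left(-10\right) = - \frac{-174 - 187 + 36992 + 406912}{204} \left(-10\right) = \left(- \frac{1}{204}\right) 443543 \left(-10\right) = \left(- \frac{443543}{204}\right) \left(-10\right) = \frac{2217715}{102}$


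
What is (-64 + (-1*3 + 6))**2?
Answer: 3721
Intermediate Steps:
(-64 + (-1*3 + 6))**2 = (-64 + (-3 + 6))**2 = (-64 + 3)**2 = (-61)**2 = 3721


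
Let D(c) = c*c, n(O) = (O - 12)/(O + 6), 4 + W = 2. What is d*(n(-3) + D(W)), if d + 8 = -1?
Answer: 9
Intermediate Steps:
W = -2 (W = -4 + 2 = -2)
d = -9 (d = -8 - 1 = -9)
n(O) = (-12 + O)/(6 + O)
D(c) = c²
d*(n(-3) + D(W)) = -9*((-12 - 3)/(6 - 3) + (-2)²) = -9*(-15/3 + 4) = -9*((⅓)*(-15) + 4) = -9*(-5 + 4) = -9*(-1) = 9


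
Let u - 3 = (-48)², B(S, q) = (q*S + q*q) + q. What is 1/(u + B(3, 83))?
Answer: 1/9528 ≈ 0.00010495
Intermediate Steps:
B(S, q) = q + q² + S*q (B(S, q) = (S*q + q²) + q = (q² + S*q) + q = q + q² + S*q)
u = 2307 (u = 3 + (-48)² = 3 + 2304 = 2307)
1/(u + B(3, 83)) = 1/(2307 + 83*(1 + 3 + 83)) = 1/(2307 + 83*87) = 1/(2307 + 7221) = 1/9528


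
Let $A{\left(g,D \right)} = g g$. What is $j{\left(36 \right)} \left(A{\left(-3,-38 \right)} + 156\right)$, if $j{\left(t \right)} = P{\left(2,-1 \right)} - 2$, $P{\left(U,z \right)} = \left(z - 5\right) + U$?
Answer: $-990$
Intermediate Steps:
$P{\left(U,z \right)} = -5 + U + z$ ($P{\left(U,z \right)} = \left(-5 + z\right) + U = -5 + U + z$)
$j{\left(t \right)} = -6$ ($j{\left(t \right)} = \left(-5 + 2 - 1\right) - 2 = -4 - 2 = -6$)
$A{\left(g,D \right)} = g^{2}$
$j{\left(36 \right)} \left(A{\left(-3,-38 \right)} + 156\right) = - 6 \left(\left(-3\right)^{2} + 156\right) = - 6 \left(9 + 156\right) = \left(-6\right) 165 = -990$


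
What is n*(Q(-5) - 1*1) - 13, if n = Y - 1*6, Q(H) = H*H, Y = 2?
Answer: -109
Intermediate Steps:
Q(H) = H²
n = -4 (n = 2 - 1*6 = 2 - 6 = -4)
n*(Q(-5) - 1*1) - 13 = -4*((-5)² - 1*1) - 13 = -4*(25 - 1) - 13 = -4*24 - 13 = -96 - 13 = -109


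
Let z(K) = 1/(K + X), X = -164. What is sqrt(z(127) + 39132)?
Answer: sqrt(53571671)/37 ≈ 197.82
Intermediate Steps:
z(K) = 1/(-164 + K) (z(K) = 1/(K - 164) = 1/(-164 + K))
sqrt(z(127) + 39132) = sqrt(1/(-164 + 127) + 39132) = sqrt(1/(-37) + 39132) = sqrt(-1/37 + 39132) = sqrt(1447883/37) = sqrt(53571671)/37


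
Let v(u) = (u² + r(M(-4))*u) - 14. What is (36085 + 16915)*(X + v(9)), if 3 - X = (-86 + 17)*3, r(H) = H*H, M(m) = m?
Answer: 22313000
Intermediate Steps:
r(H) = H²
X = 210 (X = 3 - (-86 + 17)*3 = 3 - (-69)*3 = 3 - 1*(-207) = 3 + 207 = 210)
v(u) = -14 + u² + 16*u (v(u) = (u² + (-4)²*u) - 14 = (u² + 16*u) - 14 = -14 + u² + 16*u)
(36085 + 16915)*(X + v(9)) = (36085 + 16915)*(210 + (-14 + 9² + 16*9)) = 53000*(210 + (-14 + 81 + 144)) = 53000*(210 + 211) = 53000*421 = 22313000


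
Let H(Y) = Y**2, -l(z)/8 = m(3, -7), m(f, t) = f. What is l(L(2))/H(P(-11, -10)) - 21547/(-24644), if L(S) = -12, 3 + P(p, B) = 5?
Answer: -126317/24644 ≈ -5.1257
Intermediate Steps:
P(p, B) = 2 (P(p, B) = -3 + 5 = 2)
l(z) = -24 (l(z) = -8*3 = -24)
l(L(2))/H(P(-11, -10)) - 21547/(-24644) = -24/(2**2) - 21547/(-24644) = -24/4 - 21547*(-1/24644) = -24*1/4 + 21547/24644 = -6 + 21547/24644 = -126317/24644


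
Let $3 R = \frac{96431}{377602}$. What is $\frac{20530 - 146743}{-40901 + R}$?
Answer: $\frac{142974843678}{46332801775} \approx 3.0858$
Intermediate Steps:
$R = \frac{96431}{1132806}$ ($R = \frac{96431 \cdot \frac{1}{377602}}{3} = \frac{1}{3} \cdot \frac{96431}{377602} = \frac{96431}{1132806} \approx 0.085126$)
$\frac{20530 - 146743}{-40901 + R} = \frac{20530 - 146743}{-40901 + \frac{96431}{1132806}} = - \frac{126213}{- \frac{46332801775}{1132806}} = \left(-126213\right) \left(- \frac{1132806}{46332801775}\right) = \frac{142974843678}{46332801775}$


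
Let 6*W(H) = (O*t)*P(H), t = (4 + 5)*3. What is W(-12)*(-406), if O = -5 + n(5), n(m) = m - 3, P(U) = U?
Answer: -65772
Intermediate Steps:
n(m) = -3 + m
O = -3 (O = -5 + (-3 + 5) = -5 + 2 = -3)
t = 27 (t = 9*3 = 27)
W(H) = -27*H/2 (W(H) = ((-3*27)*H)/6 = (-81*H)/6 = -27*H/2)
W(-12)*(-406) = -27/2*(-12)*(-406) = 162*(-406) = -65772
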